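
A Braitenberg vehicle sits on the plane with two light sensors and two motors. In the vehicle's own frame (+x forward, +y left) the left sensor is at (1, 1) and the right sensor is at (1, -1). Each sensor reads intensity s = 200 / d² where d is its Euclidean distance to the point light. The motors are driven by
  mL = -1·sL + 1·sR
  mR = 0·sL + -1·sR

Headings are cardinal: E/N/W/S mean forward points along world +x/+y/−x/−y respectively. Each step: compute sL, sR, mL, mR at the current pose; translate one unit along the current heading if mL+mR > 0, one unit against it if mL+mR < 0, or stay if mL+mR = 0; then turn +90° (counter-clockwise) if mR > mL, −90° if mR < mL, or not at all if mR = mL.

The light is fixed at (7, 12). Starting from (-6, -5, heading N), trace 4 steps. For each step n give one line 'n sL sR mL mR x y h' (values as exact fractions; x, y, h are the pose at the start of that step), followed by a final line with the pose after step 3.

0 50/113 1/2 13/226 -1/2 -6 -5 N
1 200/433 40/101 -2880/43733 -40/101 -6 -6 E
2 20/53 100/293 -560/15529 -100/293 -7 -6 S
3 200/549 200/481 13600/264069 -200/481 -7 -5 W
final -6 -5 N

n=0: pose=(-6,-5,N); sL=50/113, sR=1/2; mL=13/226, mR=-1/2; mL+mR=-50/113 → advance -1; mR−mL=-63/113 → turn -1·90°
n=1: pose=(-6,-6,E); sL=200/433, sR=40/101; mL=-2880/43733, mR=-40/101; mL+mR=-200/433 → advance -1; mR−mL=-14440/43733 → turn -1·90°
n=2: pose=(-7,-6,S); sL=20/53, sR=100/293; mL=-560/15529, mR=-100/293; mL+mR=-20/53 → advance -1; mR−mL=-4740/15529 → turn -1·90°
n=3: pose=(-7,-5,W); sL=200/549, sR=200/481; mL=13600/264069, mR=-200/481; mL+mR=-200/549 → advance -1; mR−mL=-123400/264069 → turn -1·90°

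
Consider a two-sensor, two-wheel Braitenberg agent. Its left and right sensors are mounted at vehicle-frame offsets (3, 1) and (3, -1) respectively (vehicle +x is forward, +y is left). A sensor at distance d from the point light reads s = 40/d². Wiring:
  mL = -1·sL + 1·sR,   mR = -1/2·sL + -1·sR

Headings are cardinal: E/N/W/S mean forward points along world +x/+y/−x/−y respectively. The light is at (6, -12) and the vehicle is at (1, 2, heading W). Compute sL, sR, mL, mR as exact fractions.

left sensor world pos  = (-2, 1); dL² = 233
right sensor world pos = (-2, 3); dR² = 289
sL = 40/233 = 40/233
sR = 40/289 = 40/289
mL = -1·sL + 1·sR = -2240/67337
mR = -1/2·sL + -1·sR = -15100/67337

40/233 40/289 -2240/67337 -15100/67337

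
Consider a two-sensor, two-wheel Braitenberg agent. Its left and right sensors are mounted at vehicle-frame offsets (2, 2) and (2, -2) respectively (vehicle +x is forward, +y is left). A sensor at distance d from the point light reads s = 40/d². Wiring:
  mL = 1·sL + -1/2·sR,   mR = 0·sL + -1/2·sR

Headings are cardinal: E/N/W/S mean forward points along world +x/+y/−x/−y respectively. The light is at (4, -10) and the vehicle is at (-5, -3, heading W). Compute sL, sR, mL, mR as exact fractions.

left sensor world pos  = (-7, -5); dL² = 146
right sensor world pos = (-7, -1); dR² = 202
sL = 40/146 = 20/73
sR = 40/202 = 20/101
mL = 1·sL + -1/2·sR = 1290/7373
mR = 0·sL + -1/2·sR = -10/101

20/73 20/101 1290/7373 -10/101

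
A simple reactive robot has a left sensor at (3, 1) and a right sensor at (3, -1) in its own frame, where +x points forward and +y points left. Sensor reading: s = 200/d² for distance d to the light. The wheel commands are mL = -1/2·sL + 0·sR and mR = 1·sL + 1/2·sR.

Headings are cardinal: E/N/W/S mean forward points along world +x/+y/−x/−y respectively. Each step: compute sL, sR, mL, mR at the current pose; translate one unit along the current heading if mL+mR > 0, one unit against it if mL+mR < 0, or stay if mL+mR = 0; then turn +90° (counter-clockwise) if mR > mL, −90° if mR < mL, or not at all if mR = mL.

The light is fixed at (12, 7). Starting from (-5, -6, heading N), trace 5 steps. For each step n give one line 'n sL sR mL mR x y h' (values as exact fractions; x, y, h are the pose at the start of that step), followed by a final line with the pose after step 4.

n=0: pose=(-5,-6,N); sL=25/53, sR=50/89; mL=-25/106, mR=3550/4717; mL+mR=4875/9434 → advance +1; mR−mL=9325/9434 → turn +1·90°
n=1: pose=(-5,-5,W); sL=200/569, sR=200/521; mL=-100/569, mR=161100/296449; mL+mR=109000/296449 → advance +1; mR−mL=213200/296449 → turn +1·90°
n=2: pose=(-6,-5,S); sL=100/257, sR=100/293; mL=-50/257, mR=42150/75301; mL+mR=27500/75301 → advance +1; mR−mL=56800/75301 → turn +1·90°
n=3: pose=(-6,-6,E); sL=200/369, sR=200/421; mL=-100/369, mR=121100/155349; mL+mR=79000/155349 → advance +1; mR−mL=54400/51783 → turn +1·90°
n=4: pose=(-5,-6,N); sL=25/53, sR=50/89; mL=-25/106, mR=3550/4717; mL+mR=4875/9434 → advance +1; mR−mL=9325/9434 → turn +1·90°

0 25/53 50/89 -25/106 3550/4717 -5 -6 N
1 200/569 200/521 -100/569 161100/296449 -5 -5 W
2 100/257 100/293 -50/257 42150/75301 -6 -5 S
3 200/369 200/421 -100/369 121100/155349 -6 -6 E
4 25/53 50/89 -25/106 3550/4717 -5 -6 N
final -5 -5 W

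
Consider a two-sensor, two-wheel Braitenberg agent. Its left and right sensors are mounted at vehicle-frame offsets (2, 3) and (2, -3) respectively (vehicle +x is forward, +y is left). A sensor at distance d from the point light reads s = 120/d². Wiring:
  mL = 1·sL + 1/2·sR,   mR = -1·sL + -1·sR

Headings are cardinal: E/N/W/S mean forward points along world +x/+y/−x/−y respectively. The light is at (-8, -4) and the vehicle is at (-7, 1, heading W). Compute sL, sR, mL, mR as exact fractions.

left sensor world pos  = (-9, -2); dL² = 5
right sensor world pos = (-9, 4); dR² = 65
sL = 120/5 = 24
sR = 120/65 = 24/13
mL = 1·sL + 1/2·sR = 324/13
mR = -1·sL + -1·sR = -336/13

24 24/13 324/13 -336/13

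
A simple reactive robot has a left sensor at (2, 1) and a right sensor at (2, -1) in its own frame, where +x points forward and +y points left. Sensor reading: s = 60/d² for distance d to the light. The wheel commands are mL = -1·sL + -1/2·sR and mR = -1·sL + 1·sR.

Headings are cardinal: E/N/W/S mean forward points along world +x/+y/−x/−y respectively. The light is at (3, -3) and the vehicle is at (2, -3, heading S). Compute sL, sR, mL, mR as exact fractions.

15 15/2 -75/4 -15/2

left sensor world pos  = (3, -5); dL² = 4
right sensor world pos = (1, -5); dR² = 8
sL = 60/4 = 15
sR = 60/8 = 15/2
mL = -1·sL + -1/2·sR = -75/4
mR = -1·sL + 1·sR = -15/2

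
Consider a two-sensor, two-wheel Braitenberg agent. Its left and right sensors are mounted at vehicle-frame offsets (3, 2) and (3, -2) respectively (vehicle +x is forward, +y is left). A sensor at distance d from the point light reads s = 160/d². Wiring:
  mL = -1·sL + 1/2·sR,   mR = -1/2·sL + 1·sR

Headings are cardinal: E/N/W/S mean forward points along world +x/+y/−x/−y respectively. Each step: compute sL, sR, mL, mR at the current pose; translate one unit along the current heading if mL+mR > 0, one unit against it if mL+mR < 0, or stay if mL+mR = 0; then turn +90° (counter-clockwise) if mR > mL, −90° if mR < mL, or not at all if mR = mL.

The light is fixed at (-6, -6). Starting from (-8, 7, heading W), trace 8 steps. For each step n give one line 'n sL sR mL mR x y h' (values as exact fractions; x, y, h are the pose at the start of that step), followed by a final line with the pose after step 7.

0 80/73 16/25 -1416/1825 168/1825 -8 7 W
1 160/101 160/109 -9360/11009 7440/11009 -7 7 S
2 8/13 40/37 -36/481 372/481 -7 8 E
3 160/293 160/293 -80/293 80/293 -6 8 N
4 160/153 32/53 -6032/8109 656/8109 -6 8 W
5 16/13 80/61 -456/793 552/793 -5 8 S
6 160/241 160/137 -2640/33017 27600/33017 -5 7 E
7 5/8 10/17 -45/136 75/272 -4 7 N
final -4 6 W

n=0: pose=(-8,7,W); sL=80/73, sR=16/25; mL=-1416/1825, mR=168/1825; mL+mR=-1248/1825 → advance -1; mR−mL=1584/1825 → turn +1·90°
n=1: pose=(-7,7,S); sL=160/101, sR=160/109; mL=-9360/11009, mR=7440/11009; mL+mR=-1920/11009 → advance -1; mR−mL=16800/11009 → turn +1·90°
n=2: pose=(-7,8,E); sL=8/13, sR=40/37; mL=-36/481, mR=372/481; mL+mR=336/481 → advance +1; mR−mL=408/481 → turn +1·90°
n=3: pose=(-6,8,N); sL=160/293, sR=160/293; mL=-80/293, mR=80/293; mL+mR=0 → advance +0; mR−mL=160/293 → turn +1·90°
n=4: pose=(-6,8,W); sL=160/153, sR=32/53; mL=-6032/8109, mR=656/8109; mL+mR=-1792/2703 → advance -1; mR−mL=6688/8109 → turn +1·90°
n=5: pose=(-5,8,S); sL=16/13, sR=80/61; mL=-456/793, mR=552/793; mL+mR=96/793 → advance +1; mR−mL=1008/793 → turn +1·90°
n=6: pose=(-5,7,E); sL=160/241, sR=160/137; mL=-2640/33017, mR=27600/33017; mL+mR=24960/33017 → advance +1; mR−mL=30240/33017 → turn +1·90°
n=7: pose=(-4,7,N); sL=5/8, sR=10/17; mL=-45/136, mR=75/272; mL+mR=-15/272 → advance -1; mR−mL=165/272 → turn +1·90°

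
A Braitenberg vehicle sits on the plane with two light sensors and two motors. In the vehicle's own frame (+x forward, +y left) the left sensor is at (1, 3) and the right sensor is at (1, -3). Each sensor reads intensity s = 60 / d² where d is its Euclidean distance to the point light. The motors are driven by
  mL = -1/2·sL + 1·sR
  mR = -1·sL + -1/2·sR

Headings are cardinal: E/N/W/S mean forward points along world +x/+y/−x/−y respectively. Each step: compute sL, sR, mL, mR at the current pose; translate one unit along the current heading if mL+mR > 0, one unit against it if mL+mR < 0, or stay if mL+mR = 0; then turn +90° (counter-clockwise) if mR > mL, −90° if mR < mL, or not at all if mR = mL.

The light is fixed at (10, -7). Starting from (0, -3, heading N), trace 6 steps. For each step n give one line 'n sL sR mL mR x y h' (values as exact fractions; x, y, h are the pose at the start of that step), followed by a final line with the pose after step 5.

n=0: pose=(0,-3,N); sL=30/97, sR=30/37; mL=2355/3589, mR=-2565/3589; mL+mR=-210/3589 → advance -1; mR−mL=-4920/3589 → turn -1·90°
n=1: pose=(0,-4,E); sL=20/39, sR=20/27; mL=170/351, mR=-310/351; mL+mR=-140/351 → advance -1; mR−mL=-160/117 → turn -1·90°
n=2: pose=(-1,-4,S); sL=15/17, sR=3/10; mL=-12/85, mR=-351/340; mL+mR=-399/340 → advance -1; mR−mL=-303/340 → turn -1·90°
n=3: pose=(-1,-3,W); sL=12/29, sR=60/193; mL=582/5597, mR=-3186/5597; mL+mR=-2604/5597 → advance -1; mR−mL=-3768/5597 → turn -1·90°
n=4: pose=(0,-3,N); sL=30/97, sR=30/37; mL=2355/3589, mR=-2565/3589; mL+mR=-210/3589 → advance -1; mR−mL=-4920/3589 → turn -1·90°
n=5: pose=(0,-4,E); sL=20/39, sR=20/27; mL=170/351, mR=-310/351; mL+mR=-140/351 → advance -1; mR−mL=-160/117 → turn -1·90°

0 30/97 30/37 2355/3589 -2565/3589 0 -3 N
1 20/39 20/27 170/351 -310/351 0 -4 E
2 15/17 3/10 -12/85 -351/340 -1 -4 S
3 12/29 60/193 582/5597 -3186/5597 -1 -3 W
4 30/97 30/37 2355/3589 -2565/3589 0 -3 N
5 20/39 20/27 170/351 -310/351 0 -4 E
final -1 -4 S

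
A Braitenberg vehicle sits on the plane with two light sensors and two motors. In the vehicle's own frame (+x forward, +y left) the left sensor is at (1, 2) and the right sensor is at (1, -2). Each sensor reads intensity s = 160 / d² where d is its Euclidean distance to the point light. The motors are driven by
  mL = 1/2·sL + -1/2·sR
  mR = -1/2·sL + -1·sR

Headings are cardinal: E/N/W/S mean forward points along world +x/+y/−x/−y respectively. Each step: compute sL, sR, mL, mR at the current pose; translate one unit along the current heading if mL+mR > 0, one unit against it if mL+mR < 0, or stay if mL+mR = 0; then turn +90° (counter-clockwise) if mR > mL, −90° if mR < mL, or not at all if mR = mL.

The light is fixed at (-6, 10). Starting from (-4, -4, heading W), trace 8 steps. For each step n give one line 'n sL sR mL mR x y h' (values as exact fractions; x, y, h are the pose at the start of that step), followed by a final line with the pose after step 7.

0 160/257 32/29 -1792/7453 -10544/7453 -4 -4 W
1 16/17 80/97 96/1649 -2136/1649 -3 -4 N
2 32/37 32/61 384/2257 -2160/2257 -3 -5 E
3 10/17 5/8 -5/272 -125/136 -4 -5 S
4 160/257 32/29 -1792/7453 -10544/7453 -4 -4 W
5 16/17 80/97 96/1649 -2136/1649 -3 -4 N
6 32/37 32/61 384/2257 -2160/2257 -3 -5 E
7 10/17 5/8 -5/272 -125/136 -4 -5 S
final -4 -4 W

n=0: pose=(-4,-4,W); sL=160/257, sR=32/29; mL=-1792/7453, mR=-10544/7453; mL+mR=-48/29 → advance -1; mR−mL=-8752/7453 → turn -1·90°
n=1: pose=(-3,-4,N); sL=16/17, sR=80/97; mL=96/1649, mR=-2136/1649; mL+mR=-120/97 → advance -1; mR−mL=-2232/1649 → turn -1·90°
n=2: pose=(-3,-5,E); sL=32/37, sR=32/61; mL=384/2257, mR=-2160/2257; mL+mR=-48/61 → advance -1; mR−mL=-2544/2257 → turn -1·90°
n=3: pose=(-4,-5,S); sL=10/17, sR=5/8; mL=-5/272, mR=-125/136; mL+mR=-15/16 → advance -1; mR−mL=-245/272 → turn -1·90°
n=4: pose=(-4,-4,W); sL=160/257, sR=32/29; mL=-1792/7453, mR=-10544/7453; mL+mR=-48/29 → advance -1; mR−mL=-8752/7453 → turn -1·90°
n=5: pose=(-3,-4,N); sL=16/17, sR=80/97; mL=96/1649, mR=-2136/1649; mL+mR=-120/97 → advance -1; mR−mL=-2232/1649 → turn -1·90°
n=6: pose=(-3,-5,E); sL=32/37, sR=32/61; mL=384/2257, mR=-2160/2257; mL+mR=-48/61 → advance -1; mR−mL=-2544/2257 → turn -1·90°
n=7: pose=(-4,-5,S); sL=10/17, sR=5/8; mL=-5/272, mR=-125/136; mL+mR=-15/16 → advance -1; mR−mL=-245/272 → turn -1·90°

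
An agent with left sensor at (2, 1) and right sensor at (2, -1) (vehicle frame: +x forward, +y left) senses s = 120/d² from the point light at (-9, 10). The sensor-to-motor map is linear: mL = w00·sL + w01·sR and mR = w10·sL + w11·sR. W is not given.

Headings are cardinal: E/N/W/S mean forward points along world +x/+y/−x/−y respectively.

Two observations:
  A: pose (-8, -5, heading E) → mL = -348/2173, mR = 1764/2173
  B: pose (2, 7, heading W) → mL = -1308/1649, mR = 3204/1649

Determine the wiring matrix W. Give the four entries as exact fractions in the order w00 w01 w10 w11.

1/2 -1 1 1/2

obs A: pose=(-8,-5,E) → sL=24/41, sR=24/53, mL=-348/2173, mR=1764/2173
obs B: pose=(2,7,W) → sL=120/97, sR=24/17, mL=-1308/1649, mR=3204/1649
sensor matrix S = [[24/41, 24/53], [120/97, 24/17]]; det S = 953856/3583277
solve [mL_A; mL_B] = S·[w00; w01] and [mR_A; mR_B] = S·[w10; w11]:
  w00 = 1/2, w01 = -1, w10 = 1, w11 = 1/2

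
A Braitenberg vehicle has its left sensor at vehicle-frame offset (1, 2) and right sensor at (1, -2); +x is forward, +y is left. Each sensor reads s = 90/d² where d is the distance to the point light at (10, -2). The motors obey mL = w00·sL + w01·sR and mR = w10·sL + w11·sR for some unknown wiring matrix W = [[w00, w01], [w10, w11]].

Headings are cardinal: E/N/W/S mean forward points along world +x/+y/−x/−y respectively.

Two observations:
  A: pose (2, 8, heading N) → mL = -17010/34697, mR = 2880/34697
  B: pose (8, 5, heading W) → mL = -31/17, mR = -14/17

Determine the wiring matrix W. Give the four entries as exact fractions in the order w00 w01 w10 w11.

obs A: pose=(2,8,N) → sL=90/221, sR=90/157, mL=-17010/34697, mR=2880/34697
obs B: pose=(8,5,W) → sL=45/17, sR=1, mL=-31/17, mR=-14/17
sensor matrix S = [[90/221, 90/157], [45/17, 1]]; det S = -38520/34697
solve [mL_A; mL_B] = S·[w00; w01] and [mR_A; mR_B] = S·[w10; w11]:
  w00 = -1/2, w01 = -1/2, w10 = -1/2, w11 = 1/2

-1/2 -1/2 -1/2 1/2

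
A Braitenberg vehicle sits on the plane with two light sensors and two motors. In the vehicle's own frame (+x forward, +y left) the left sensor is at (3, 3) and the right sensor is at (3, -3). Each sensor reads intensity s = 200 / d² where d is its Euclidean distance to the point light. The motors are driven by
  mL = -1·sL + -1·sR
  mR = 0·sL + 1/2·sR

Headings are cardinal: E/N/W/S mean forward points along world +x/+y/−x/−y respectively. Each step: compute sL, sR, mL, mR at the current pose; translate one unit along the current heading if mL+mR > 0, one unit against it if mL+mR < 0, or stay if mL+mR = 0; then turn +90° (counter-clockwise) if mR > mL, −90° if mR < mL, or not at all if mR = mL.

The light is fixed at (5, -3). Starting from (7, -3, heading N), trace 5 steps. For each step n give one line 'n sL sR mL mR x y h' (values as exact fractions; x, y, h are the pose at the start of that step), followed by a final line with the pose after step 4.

n=0: pose=(7,-3,N); sL=20, sR=100/17; mL=-440/17, mR=50/17; mL+mR=-390/17 → advance -1; mR−mL=490/17 → turn +1·90°
n=1: pose=(7,-4,W); sL=200/17, sR=40; mL=-880/17, mR=20; mL+mR=-540/17 → advance -1; mR−mL=1220/17 → turn +1·90°
n=2: pose=(8,-4,S); sL=50/13, sR=25/2; mL=-425/26, mR=25/4; mL+mR=-525/52 → advance -1; mR−mL=1175/52 → turn +1·90°
n=3: pose=(8,-3,E); sL=40/9, sR=40/9; mL=-80/9, mR=20/9; mL+mR=-20/3 → advance -1; mR−mL=100/9 → turn +1·90°
n=4: pose=(7,-3,N); sL=20, sR=100/17; mL=-440/17, mR=50/17; mL+mR=-390/17 → advance -1; mR−mL=490/17 → turn +1·90°

0 20 100/17 -440/17 50/17 7 -3 N
1 200/17 40 -880/17 20 7 -4 W
2 50/13 25/2 -425/26 25/4 8 -4 S
3 40/9 40/9 -80/9 20/9 8 -3 E
4 20 100/17 -440/17 50/17 7 -3 N
final 7 -4 W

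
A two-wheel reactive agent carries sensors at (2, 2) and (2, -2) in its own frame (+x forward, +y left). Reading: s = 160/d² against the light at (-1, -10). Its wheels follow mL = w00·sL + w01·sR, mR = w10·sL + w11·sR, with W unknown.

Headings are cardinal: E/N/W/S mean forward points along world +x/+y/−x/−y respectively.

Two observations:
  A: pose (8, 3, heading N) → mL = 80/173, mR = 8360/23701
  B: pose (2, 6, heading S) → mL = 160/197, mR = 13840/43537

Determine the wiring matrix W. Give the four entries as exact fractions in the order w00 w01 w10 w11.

obs A: pose=(8,3,N) → sL=80/137, sR=80/173, mL=80/173, mR=8360/23701
obs B: pose=(2,6,S) → sL=160/221, sR=160/197, mL=160/197, mR=13840/43537
sensor matrix S = [[80/137, 80/173], [160/221, 160/197]]; det S = 143923200/1031870437
solve [mL_A; mL_B] = S·[w00; w01] and [mR_A; mR_B] = S·[w10; w11]:
  w00 = 0, w01 = 1, w10 = 1, w11 = -1/2

0 1 1 -1/2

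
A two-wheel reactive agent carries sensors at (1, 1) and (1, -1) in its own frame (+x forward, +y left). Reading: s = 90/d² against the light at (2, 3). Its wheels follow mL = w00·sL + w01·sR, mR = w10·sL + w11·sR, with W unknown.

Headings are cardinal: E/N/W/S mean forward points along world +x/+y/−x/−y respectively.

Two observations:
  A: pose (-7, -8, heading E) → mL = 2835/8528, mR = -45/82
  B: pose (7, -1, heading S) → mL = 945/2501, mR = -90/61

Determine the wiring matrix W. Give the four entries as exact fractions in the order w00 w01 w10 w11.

obs A: pose=(-7,-8,E) → sL=45/82, sR=45/104, mL=2835/8528, mR=-45/82
obs B: pose=(7,-1,S) → sL=90/61, sR=90/41, mL=945/2501, mR=-90/61
sensor matrix S = [[45/82, 45/104], [90/61, 90/41]]; det S = 3019275/5332132
solve [mL_A; mL_B] = S·[w00; w01] and [mR_A; mR_B] = S·[w10; w11]:
  w00 = 1, w01 = -1/2, w10 = -1, w11 = 0

1 -1/2 -1 0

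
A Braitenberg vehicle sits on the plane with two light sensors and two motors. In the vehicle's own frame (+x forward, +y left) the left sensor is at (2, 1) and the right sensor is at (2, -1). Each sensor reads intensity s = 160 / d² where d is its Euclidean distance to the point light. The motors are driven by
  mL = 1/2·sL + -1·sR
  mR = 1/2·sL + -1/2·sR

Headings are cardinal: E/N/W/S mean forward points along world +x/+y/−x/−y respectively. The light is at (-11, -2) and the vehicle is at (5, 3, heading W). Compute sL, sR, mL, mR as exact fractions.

left sensor world pos  = (3, 2); dL² = 212
right sensor world pos = (3, 4); dR² = 232
sL = 160/212 = 40/53
sR = 160/232 = 20/29
mL = 1/2·sL + -1·sR = -480/1537
mR = 1/2·sL + -1/2·sR = 50/1537

40/53 20/29 -480/1537 50/1537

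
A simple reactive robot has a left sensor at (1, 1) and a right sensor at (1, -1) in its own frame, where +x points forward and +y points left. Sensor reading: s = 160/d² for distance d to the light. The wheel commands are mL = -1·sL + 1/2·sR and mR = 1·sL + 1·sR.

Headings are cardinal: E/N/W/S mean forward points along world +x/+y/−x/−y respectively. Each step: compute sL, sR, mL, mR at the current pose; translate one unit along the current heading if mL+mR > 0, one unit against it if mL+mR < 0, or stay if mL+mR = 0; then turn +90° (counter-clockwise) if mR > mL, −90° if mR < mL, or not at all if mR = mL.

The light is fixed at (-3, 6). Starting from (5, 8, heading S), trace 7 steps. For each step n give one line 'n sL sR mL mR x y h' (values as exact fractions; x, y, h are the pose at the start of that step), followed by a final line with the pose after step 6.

n=0: pose=(5,8,S); sL=80/41, sR=16/5; mL=-72/205, mR=1056/205; mL+mR=24/5 → advance +1; mR−mL=1128/205 → turn +1·90°
n=1: pose=(5,7,E); sL=32/17, sR=160/81; mL=-1232/1377, mR=5312/1377; mL+mR=80/27 → advance +1; mR−mL=6544/1377 → turn +1·90°
n=2: pose=(6,7,N); sL=40/17, sR=20/13; mL=-350/221, mR=860/221; mL+mR=30/13 → advance +1; mR−mL=1210/221 → turn +1·90°
n=3: pose=(6,8,W); sL=32/13, sR=160/73; mL=-1296/949, mR=4416/949; mL+mR=240/73 → advance +1; mR−mL=5712/949 → turn +1·90°
n=4: pose=(5,8,S); sL=80/41, sR=16/5; mL=-72/205, mR=1056/205; mL+mR=24/5 → advance +1; mR−mL=1128/205 → turn +1·90°
n=5: pose=(5,7,E); sL=32/17, sR=160/81; mL=-1232/1377, mR=5312/1377; mL+mR=80/27 → advance +1; mR−mL=6544/1377 → turn +1·90°
n=6: pose=(6,7,N); sL=40/17, sR=20/13; mL=-350/221, mR=860/221; mL+mR=30/13 → advance +1; mR−mL=1210/221 → turn +1·90°

0 80/41 16/5 -72/205 1056/205 5 8 S
1 32/17 160/81 -1232/1377 5312/1377 5 7 E
2 40/17 20/13 -350/221 860/221 6 7 N
3 32/13 160/73 -1296/949 4416/949 6 8 W
4 80/41 16/5 -72/205 1056/205 5 8 S
5 32/17 160/81 -1232/1377 5312/1377 5 7 E
6 40/17 20/13 -350/221 860/221 6 7 N
final 6 8 W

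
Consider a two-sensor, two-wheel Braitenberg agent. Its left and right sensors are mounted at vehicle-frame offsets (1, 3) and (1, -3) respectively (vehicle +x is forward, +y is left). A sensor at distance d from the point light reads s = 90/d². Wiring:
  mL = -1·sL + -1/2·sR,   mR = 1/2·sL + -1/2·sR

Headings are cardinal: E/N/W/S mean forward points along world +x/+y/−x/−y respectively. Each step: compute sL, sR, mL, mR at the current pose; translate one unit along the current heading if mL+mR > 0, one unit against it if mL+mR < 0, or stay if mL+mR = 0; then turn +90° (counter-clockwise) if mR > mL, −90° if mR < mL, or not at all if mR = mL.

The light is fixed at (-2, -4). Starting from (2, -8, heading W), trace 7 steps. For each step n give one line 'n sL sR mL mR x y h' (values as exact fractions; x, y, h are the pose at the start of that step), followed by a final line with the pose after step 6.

n=0: pose=(2,-8,W); sL=45/29, sR=9; mL=-351/58, mR=-108/29; mL+mR=-567/58 → advance -1; mR−mL=135/58 → turn +1·90°
n=1: pose=(3,-8,S); sL=90/89, sR=90/29; mL=-6615/2581, mR=-2700/2581; mL+mR=-9315/2581 → advance -1; mR−mL=135/89 → turn +1·90°
n=2: pose=(3,-7,E); sL=5/2, sR=5/4; mL=-25/8, mR=5/8; mL+mR=-5/2 → advance -1; mR−mL=15/4 → turn +1·90°
n=3: pose=(2,-7,N); sL=18, sR=90/53; mL=-999/53, mR=432/53; mL+mR=-567/53 → advance -1; mR−mL=27 → turn +1·90°
n=4: pose=(2,-8,W); sL=45/29, sR=9; mL=-351/58, mR=-108/29; mL+mR=-567/58 → advance -1; mR−mL=135/58 → turn +1·90°
n=5: pose=(3,-8,S); sL=90/89, sR=90/29; mL=-6615/2581, mR=-2700/2581; mL+mR=-9315/2581 → advance -1; mR−mL=135/89 → turn +1·90°
n=6: pose=(3,-7,E); sL=5/2, sR=5/4; mL=-25/8, mR=5/8; mL+mR=-5/2 → advance -1; mR−mL=15/4 → turn +1·90°

0 45/29 9 -351/58 -108/29 2 -8 W
1 90/89 90/29 -6615/2581 -2700/2581 3 -8 S
2 5/2 5/4 -25/8 5/8 3 -7 E
3 18 90/53 -999/53 432/53 2 -7 N
4 45/29 9 -351/58 -108/29 2 -8 W
5 90/89 90/29 -6615/2581 -2700/2581 3 -8 S
6 5/2 5/4 -25/8 5/8 3 -7 E
final 2 -7 N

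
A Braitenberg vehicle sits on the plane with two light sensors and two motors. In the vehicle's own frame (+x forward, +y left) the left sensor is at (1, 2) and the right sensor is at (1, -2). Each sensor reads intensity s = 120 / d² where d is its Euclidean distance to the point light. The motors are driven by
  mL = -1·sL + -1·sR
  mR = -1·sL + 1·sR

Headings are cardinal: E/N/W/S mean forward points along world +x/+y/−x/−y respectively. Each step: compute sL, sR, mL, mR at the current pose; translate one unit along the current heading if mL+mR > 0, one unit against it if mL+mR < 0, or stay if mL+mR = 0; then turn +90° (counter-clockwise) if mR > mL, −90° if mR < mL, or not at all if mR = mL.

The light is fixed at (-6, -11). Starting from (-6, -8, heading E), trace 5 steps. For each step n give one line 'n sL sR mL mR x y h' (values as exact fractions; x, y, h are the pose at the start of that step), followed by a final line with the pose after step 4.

0 60/13 60 -840/13 720/13 -6 -8 E
1 24/5 120/17 -1008/85 192/85 -7 -8 N
2 30 6 -36 -24 -7 -9 W
3 24 24 -48 0 -6 -9 S
4 60/13 60 -840/13 720/13 -6 -8 E
final -7 -8 N

n=0: pose=(-6,-8,E); sL=60/13, sR=60; mL=-840/13, mR=720/13; mL+mR=-120/13 → advance -1; mR−mL=120 → turn +1·90°
n=1: pose=(-7,-8,N); sL=24/5, sR=120/17; mL=-1008/85, mR=192/85; mL+mR=-48/5 → advance -1; mR−mL=240/17 → turn +1·90°
n=2: pose=(-7,-9,W); sL=30, sR=6; mL=-36, mR=-24; mL+mR=-60 → advance -1; mR−mL=12 → turn +1·90°
n=3: pose=(-6,-9,S); sL=24, sR=24; mL=-48, mR=0; mL+mR=-48 → advance -1; mR−mL=48 → turn +1·90°
n=4: pose=(-6,-8,E); sL=60/13, sR=60; mL=-840/13, mR=720/13; mL+mR=-120/13 → advance -1; mR−mL=120 → turn +1·90°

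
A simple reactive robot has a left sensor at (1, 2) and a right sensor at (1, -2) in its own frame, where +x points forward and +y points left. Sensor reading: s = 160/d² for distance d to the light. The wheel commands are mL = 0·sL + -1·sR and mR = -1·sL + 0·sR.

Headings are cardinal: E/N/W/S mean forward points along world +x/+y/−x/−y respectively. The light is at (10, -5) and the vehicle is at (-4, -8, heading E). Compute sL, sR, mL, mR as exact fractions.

left sensor world pos  = (-3, -6); dL² = 170
right sensor world pos = (-3, -10); dR² = 194
sL = 160/170 = 16/17
sR = 160/194 = 80/97
mL = 0·sL + -1·sR = -80/97
mR = -1·sL + 0·sR = -16/17

16/17 80/97 -80/97 -16/17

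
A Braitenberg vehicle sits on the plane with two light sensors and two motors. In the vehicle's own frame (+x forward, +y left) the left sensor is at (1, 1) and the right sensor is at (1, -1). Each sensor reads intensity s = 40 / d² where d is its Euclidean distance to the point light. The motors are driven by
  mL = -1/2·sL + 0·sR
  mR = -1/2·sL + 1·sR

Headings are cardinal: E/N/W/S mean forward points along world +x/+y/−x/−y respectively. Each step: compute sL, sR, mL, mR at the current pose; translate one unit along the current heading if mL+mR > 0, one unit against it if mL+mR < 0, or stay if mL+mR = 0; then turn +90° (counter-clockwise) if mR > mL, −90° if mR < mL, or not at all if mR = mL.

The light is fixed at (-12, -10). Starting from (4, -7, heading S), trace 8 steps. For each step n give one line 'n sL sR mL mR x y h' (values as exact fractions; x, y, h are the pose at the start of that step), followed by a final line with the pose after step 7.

n=0: pose=(4,-7,S); sL=40/293, sR=40/229; mL=-20/293, mR=7140/67097; mL+mR=2560/67097 → advance +1; mR−mL=40/229 → turn +1·90°
n=1: pose=(4,-8,E); sL=20/149, sR=4/29; mL=-10/149, mR=306/4321; mL+mR=16/4321 → advance +1; mR−mL=4/29 → turn +1·90°
n=2: pose=(5,-8,N); sL=8/53, sR=40/333; mL=-4/53, mR=788/17649; mL+mR=-544/17649 → advance -1; mR−mL=40/333 → turn +1·90°
n=3: pose=(5,-9,W); sL=5/32, sR=2/13; mL=-5/64, mR=63/832; mL+mR=-1/416 → advance -1; mR−mL=2/13 → turn +1·90°
n=4: pose=(6,-9,S); sL=40/361, sR=40/289; mL=-20/361, mR=8660/104329; mL+mR=2880/104329 → advance +1; mR−mL=40/289 → turn +1·90°
n=5: pose=(6,-10,E); sL=20/181, sR=20/181; mL=-10/181, mR=10/181; mL+mR=0 → advance +0; mR−mL=20/181 → turn +1·90°
n=6: pose=(6,-10,N); sL=4/29, sR=20/181; mL=-2/29, mR=218/5249; mL+mR=-144/5249 → advance -1; mR−mL=20/181 → turn +1·90°
n=7: pose=(6,-11,W); sL=40/293, sR=40/289; mL=-20/293, mR=5940/84677; mL+mR=160/84677 → advance +1; mR−mL=40/289 → turn +1·90°

0 40/293 40/229 -20/293 7140/67097 4 -7 S
1 20/149 4/29 -10/149 306/4321 4 -8 E
2 8/53 40/333 -4/53 788/17649 5 -8 N
3 5/32 2/13 -5/64 63/832 5 -9 W
4 40/361 40/289 -20/361 8660/104329 6 -9 S
5 20/181 20/181 -10/181 10/181 6 -10 E
6 4/29 20/181 -2/29 218/5249 6 -10 N
7 40/293 40/289 -20/293 5940/84677 6 -11 W
final 5 -11 S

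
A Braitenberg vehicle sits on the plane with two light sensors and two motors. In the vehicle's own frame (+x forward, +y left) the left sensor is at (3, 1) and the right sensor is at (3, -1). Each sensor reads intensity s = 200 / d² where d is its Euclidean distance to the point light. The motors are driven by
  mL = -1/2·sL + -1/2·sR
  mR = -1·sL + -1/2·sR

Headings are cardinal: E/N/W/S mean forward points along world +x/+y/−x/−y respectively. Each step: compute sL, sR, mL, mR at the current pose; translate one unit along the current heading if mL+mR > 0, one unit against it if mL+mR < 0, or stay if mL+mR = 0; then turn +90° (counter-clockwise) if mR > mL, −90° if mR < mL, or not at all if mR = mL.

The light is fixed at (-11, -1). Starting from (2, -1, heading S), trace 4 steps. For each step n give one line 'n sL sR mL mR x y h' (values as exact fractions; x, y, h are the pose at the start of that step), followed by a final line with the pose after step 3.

0 40/41 200/153 -7160/6273 -10220/6273 2 -1 S
1 2 25/13 -51/26 -77/26 2 0 W
2 40/37 200/241 -8520/8917 -13340/8917 3 0 N
3 20/29 20/29 -20/29 -30/29 3 -1 E
final 2 -1 S

n=0: pose=(2,-1,S); sL=40/41, sR=200/153; mL=-7160/6273, mR=-10220/6273; mL+mR=-17380/6273 → advance -1; mR−mL=-20/41 → turn -1·90°
n=1: pose=(2,0,W); sL=2, sR=25/13; mL=-51/26, mR=-77/26; mL+mR=-64/13 → advance -1; mR−mL=-1 → turn -1·90°
n=2: pose=(3,0,N); sL=40/37, sR=200/241; mL=-8520/8917, mR=-13340/8917; mL+mR=-21860/8917 → advance -1; mR−mL=-20/37 → turn -1·90°
n=3: pose=(3,-1,E); sL=20/29, sR=20/29; mL=-20/29, mR=-30/29; mL+mR=-50/29 → advance -1; mR−mL=-10/29 → turn -1·90°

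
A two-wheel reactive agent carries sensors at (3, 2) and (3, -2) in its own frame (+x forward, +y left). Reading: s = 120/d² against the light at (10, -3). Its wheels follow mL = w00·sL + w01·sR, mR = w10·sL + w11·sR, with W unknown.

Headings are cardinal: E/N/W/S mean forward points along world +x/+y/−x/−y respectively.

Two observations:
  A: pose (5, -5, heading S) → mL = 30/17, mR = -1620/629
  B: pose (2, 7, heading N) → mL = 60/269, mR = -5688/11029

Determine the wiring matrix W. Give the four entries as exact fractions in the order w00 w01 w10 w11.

1/2 0 -1/2 -1/2

obs A: pose=(5,-5,S) → sL=60/17, sR=60/37, mL=30/17, mR=-1620/629
obs B: pose=(2,7,N) → sL=120/269, sR=24/41, mL=60/269, mR=-5688/11029
sensor matrix S = [[60/17, 60/37], [120/269, 24/41]]; det S = 9313920/6937241
solve [mL_A; mL_B] = S·[w00; w01] and [mR_A; mR_B] = S·[w10; w11]:
  w00 = 1/2, w01 = 0, w10 = -1/2, w11 = -1/2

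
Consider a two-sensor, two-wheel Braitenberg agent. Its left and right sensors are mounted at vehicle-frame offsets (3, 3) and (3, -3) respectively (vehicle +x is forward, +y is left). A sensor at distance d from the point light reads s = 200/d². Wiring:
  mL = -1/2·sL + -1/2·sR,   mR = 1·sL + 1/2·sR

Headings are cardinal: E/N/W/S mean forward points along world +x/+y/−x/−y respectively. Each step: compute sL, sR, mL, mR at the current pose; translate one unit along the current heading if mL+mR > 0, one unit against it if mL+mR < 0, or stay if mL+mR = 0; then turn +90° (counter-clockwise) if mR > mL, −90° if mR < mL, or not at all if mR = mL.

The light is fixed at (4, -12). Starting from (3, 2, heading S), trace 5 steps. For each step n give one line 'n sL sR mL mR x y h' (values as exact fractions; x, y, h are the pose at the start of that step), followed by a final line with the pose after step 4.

n=0: pose=(3,2,S); sL=8/5, sR=200/137; mL=-1048/685, mR=1596/685; mL+mR=4/5 → advance +1; mR−mL=2644/685 → turn +1·90°
n=1: pose=(3,1,E); sL=10/13, sR=25/13; mL=-35/26, mR=45/26; mL+mR=5/13 → advance +1; mR−mL=40/13 → turn +1·90°
n=2: pose=(4,1,N); sL=40/53, sR=40/53; mL=-40/53, mR=60/53; mL+mR=20/53 → advance +1; mR−mL=100/53 → turn +1·90°
n=3: pose=(4,2,W); sL=20/13, sR=100/149; mL=-2140/1937, mR=3630/1937; mL+mR=10/13 → advance +1; mR−mL=5770/1937 → turn +1·90°
n=4: pose=(3,2,S); sL=8/5, sR=200/137; mL=-1048/685, mR=1596/685; mL+mR=4/5 → advance +1; mR−mL=2644/685 → turn +1·90°

0 8/5 200/137 -1048/685 1596/685 3 2 S
1 10/13 25/13 -35/26 45/26 3 1 E
2 40/53 40/53 -40/53 60/53 4 1 N
3 20/13 100/149 -2140/1937 3630/1937 4 2 W
4 8/5 200/137 -1048/685 1596/685 3 2 S
final 3 1 E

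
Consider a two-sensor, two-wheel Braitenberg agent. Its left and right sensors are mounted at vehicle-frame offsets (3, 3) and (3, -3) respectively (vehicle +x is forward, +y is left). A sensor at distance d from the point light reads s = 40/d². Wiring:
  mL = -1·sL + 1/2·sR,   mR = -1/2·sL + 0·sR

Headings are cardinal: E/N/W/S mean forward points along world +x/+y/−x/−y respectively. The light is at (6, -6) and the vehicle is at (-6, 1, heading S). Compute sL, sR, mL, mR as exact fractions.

40/97 40/241 -7700/23377 -20/97

left sensor world pos  = (-3, -2); dL² = 97
right sensor world pos = (-9, -2); dR² = 241
sL = 40/97 = 40/97
sR = 40/241 = 40/241
mL = -1·sL + 1/2·sR = -7700/23377
mR = -1/2·sL + 0·sR = -20/97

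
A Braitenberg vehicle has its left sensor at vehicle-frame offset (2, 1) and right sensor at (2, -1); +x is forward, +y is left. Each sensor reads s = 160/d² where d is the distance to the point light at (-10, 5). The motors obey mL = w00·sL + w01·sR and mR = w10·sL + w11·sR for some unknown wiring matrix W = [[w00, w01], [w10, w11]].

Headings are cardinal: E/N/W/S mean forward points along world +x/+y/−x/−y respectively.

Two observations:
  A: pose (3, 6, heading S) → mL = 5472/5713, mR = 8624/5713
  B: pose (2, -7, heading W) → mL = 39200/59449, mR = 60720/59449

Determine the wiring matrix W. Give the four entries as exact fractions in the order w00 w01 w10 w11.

1/2 1/2 1/2 1

obs A: pose=(3,6,S) → sL=160/197, sR=32/29, mL=5472/5713, mR=8624/5713
obs B: pose=(2,-7,W) → sL=160/269, sR=160/221, mL=39200/59449, mR=60720/59449
sensor matrix S = [[160/197, 32/29], [160/269, 160/221]]; det S = -23203840/339632137
solve [mL_A; mL_B] = S·[w00; w01] and [mR_A; mR_B] = S·[w10; w11]:
  w00 = 1/2, w01 = 1/2, w10 = 1/2, w11 = 1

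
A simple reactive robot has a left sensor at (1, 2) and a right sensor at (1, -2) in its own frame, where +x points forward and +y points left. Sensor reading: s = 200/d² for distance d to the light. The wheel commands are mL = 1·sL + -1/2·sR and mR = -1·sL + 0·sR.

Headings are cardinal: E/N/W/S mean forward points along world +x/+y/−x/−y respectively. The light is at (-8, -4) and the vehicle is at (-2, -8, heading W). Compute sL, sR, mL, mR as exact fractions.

left sensor world pos  = (-3, -10); dL² = 61
right sensor world pos = (-3, -6); dR² = 29
sL = 200/61 = 200/61
sR = 200/29 = 200/29
mL = 1·sL + -1/2·sR = -300/1769
mR = -1·sL + 0·sR = -200/61

200/61 200/29 -300/1769 -200/61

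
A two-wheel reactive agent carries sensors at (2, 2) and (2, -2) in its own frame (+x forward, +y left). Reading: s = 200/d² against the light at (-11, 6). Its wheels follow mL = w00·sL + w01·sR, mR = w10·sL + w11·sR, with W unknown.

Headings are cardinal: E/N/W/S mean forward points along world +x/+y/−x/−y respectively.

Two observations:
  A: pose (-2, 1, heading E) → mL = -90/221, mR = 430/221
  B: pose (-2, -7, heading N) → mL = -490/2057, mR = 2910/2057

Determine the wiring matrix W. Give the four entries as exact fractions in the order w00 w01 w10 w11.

1/2 -1 1/2 1

obs A: pose=(-2,1,E) → sL=20/13, sR=20/17, mL=-90/221, mR=430/221
obs B: pose=(-2,-7,N) → sL=20/17, sR=100/121, mL=-490/2057, mR=2910/2057
sensor matrix S = [[20/13, 20/17], [20/17, 100/121]]; det S = -51200/454597
solve [mL_A; mL_B] = S·[w00; w01] and [mR_A; mR_B] = S·[w10; w11]:
  w00 = 1/2, w01 = -1, w10 = 1/2, w11 = 1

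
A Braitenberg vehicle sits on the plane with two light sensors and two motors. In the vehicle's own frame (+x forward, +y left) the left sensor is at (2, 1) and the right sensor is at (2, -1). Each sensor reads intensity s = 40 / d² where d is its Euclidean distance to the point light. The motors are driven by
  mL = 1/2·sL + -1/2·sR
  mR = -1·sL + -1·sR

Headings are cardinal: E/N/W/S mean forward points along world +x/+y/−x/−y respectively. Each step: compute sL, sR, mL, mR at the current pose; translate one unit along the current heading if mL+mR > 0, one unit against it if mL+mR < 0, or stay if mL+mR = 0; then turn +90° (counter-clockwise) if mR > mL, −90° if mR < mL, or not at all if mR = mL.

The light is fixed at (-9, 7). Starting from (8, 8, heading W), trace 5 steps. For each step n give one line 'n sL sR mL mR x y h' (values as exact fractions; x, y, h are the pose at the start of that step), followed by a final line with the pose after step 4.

0 8/45 40/229 16/10305 -3632/10305 8 8 W
1 20/149 4/37 72/5513 -1336/5513 9 8 N
2 40/401 40/401 0 -80/401 9 7 E
3 5/41 2/13 -17/1066 -147/533 8 7 S
4 8/45 40/229 16/10305 -3632/10305 8 8 W
final 9 8 N

n=0: pose=(8,8,W); sL=8/45, sR=40/229; mL=16/10305, mR=-3632/10305; mL+mR=-3616/10305 → advance -1; mR−mL=-1216/3435 → turn -1·90°
n=1: pose=(9,8,N); sL=20/149, sR=4/37; mL=72/5513, mR=-1336/5513; mL+mR=-1264/5513 → advance -1; mR−mL=-1408/5513 → turn -1·90°
n=2: pose=(9,7,E); sL=40/401, sR=40/401; mL=0, mR=-80/401; mL+mR=-80/401 → advance -1; mR−mL=-80/401 → turn -1·90°
n=3: pose=(8,7,S); sL=5/41, sR=2/13; mL=-17/1066, mR=-147/533; mL+mR=-311/1066 → advance -1; mR−mL=-277/1066 → turn -1·90°
n=4: pose=(8,8,W); sL=8/45, sR=40/229; mL=16/10305, mR=-3632/10305; mL+mR=-3616/10305 → advance -1; mR−mL=-1216/3435 → turn -1·90°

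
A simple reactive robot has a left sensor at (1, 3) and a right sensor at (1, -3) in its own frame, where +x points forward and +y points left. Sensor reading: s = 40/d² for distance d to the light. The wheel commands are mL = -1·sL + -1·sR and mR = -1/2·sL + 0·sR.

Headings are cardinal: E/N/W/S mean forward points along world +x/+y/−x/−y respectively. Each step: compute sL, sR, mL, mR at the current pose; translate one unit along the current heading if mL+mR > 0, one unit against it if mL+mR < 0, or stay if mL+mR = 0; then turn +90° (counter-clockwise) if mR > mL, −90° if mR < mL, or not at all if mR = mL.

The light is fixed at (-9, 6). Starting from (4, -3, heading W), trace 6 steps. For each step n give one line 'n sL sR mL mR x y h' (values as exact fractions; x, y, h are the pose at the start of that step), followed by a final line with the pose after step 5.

n=0: pose=(4,-3,W); sL=5/36, sR=2/9; mL=-13/36, mR=-5/72; mL+mR=-31/72 → advance -1; mR−mL=7/24 → turn +1·90°
n=1: pose=(5,-3,S); sL=40/389, sR=40/221; mL=-24400/85969, mR=-20/389; mL+mR=-28820/85969 → advance -1; mR−mL=19980/85969 → turn +1·90°
n=2: pose=(5,-2,E); sL=4/25, sR=20/173; mL=-1192/4325, mR=-2/25; mL+mR=-1538/4325 → advance -1; mR−mL=846/4325 → turn +1·90°
n=3: pose=(4,-2,N); sL=40/149, sR=8/61; mL=-3632/9089, mR=-20/149; mL+mR=-4852/9089 → advance -1; mR−mL=2412/9089 → turn +1·90°
n=4: pose=(4,-3,W); sL=5/36, sR=2/9; mL=-13/36, mR=-5/72; mL+mR=-31/72 → advance -1; mR−mL=7/24 → turn +1·90°
n=5: pose=(5,-3,S); sL=40/389, sR=40/221; mL=-24400/85969, mR=-20/389; mL+mR=-28820/85969 → advance -1; mR−mL=19980/85969 → turn +1·90°

0 5/36 2/9 -13/36 -5/72 4 -3 W
1 40/389 40/221 -24400/85969 -20/389 5 -3 S
2 4/25 20/173 -1192/4325 -2/25 5 -2 E
3 40/149 8/61 -3632/9089 -20/149 4 -2 N
4 5/36 2/9 -13/36 -5/72 4 -3 W
5 40/389 40/221 -24400/85969 -20/389 5 -3 S
final 5 -2 E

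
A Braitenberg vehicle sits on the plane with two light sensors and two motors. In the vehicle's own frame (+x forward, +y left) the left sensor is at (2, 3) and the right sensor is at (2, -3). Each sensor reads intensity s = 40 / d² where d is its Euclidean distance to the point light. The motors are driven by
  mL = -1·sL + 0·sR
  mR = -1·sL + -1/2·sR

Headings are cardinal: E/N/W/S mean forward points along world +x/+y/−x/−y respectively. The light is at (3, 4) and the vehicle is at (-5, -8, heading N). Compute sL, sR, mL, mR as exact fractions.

40/221 8/25 -40/221 -1884/5525

left sensor world pos  = (-8, -6); dL² = 221
right sensor world pos = (-2, -6); dR² = 125
sL = 40/221 = 40/221
sR = 40/125 = 8/25
mL = -1·sL + 0·sR = -40/221
mR = -1·sL + -1/2·sR = -1884/5525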